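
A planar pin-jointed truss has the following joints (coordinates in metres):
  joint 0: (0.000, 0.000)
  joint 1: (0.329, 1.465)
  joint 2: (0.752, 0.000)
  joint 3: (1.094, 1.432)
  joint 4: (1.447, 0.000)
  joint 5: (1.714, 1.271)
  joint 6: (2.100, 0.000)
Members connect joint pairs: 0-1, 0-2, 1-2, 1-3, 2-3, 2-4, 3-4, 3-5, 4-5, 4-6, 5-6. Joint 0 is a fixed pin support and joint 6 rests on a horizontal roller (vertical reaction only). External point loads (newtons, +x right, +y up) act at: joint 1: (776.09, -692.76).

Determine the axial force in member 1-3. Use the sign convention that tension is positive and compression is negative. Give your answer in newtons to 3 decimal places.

-606.146

N=7 nodes, M=11 members, R=3 reactions → 2N=14, M+R=14
member 0 (0-1): L=1.5015, (cx,cy)=(0.2191,0.9757)
member 1 (0-2): L=0.7520, (cx,cy)=(1.0000,0.0000)
member 2 (1-2): L=1.5248, (cx,cy)=(0.2774,-0.9608)
member 3 (1-3): L=0.7657, (cx,cy)=(0.9991,-0.0431)
member 4 (2-3): L=1.4723, (cx,cy)=(0.2323,0.9726)
member 5 (2-4): L=0.6950, (cx,cy)=(1.0000,0.0000)
member 6 (3-4): L=1.4749, (cx,cy)=(0.2393,-0.9709)
member 7 (3-5): L=0.6406, (cx,cy)=(0.9679,-0.2513)
member 8 (4-5): L=1.2987, (cx,cy)=(0.2056,0.9786)
member 9 (4-6): L=0.6530, (cx,cy)=(1.0000,0.0000)
member 10 (5-6): L=1.3283, (cx,cy)=(0.2906,-0.9568)
solve A·x = −loads:
  F[0-1] = -43.8787 N (compression)
  F[0-2] = +785.7045 N (tension)
  F[1-2] = -649.3077 N (compression)
  F[1-3] = -606.1464 N (compression)
  F[2-3] = +641.3686 N (tension)
  F[2-4] = +456.5972 N (tension)
  F[3-4] = -584.7157 N (compression)
  F[3-5] = -327.1513 N (compression)
  F[4-5] = +580.1124 N (tension)
  F[4-6] = +197.3877 N (tension)
  F[5-6] = -679.2597 N (compression)
  Rx@0 = -776.0900 N
  Ry@0 = +42.8124 N
  Ry@6 = +649.9476 N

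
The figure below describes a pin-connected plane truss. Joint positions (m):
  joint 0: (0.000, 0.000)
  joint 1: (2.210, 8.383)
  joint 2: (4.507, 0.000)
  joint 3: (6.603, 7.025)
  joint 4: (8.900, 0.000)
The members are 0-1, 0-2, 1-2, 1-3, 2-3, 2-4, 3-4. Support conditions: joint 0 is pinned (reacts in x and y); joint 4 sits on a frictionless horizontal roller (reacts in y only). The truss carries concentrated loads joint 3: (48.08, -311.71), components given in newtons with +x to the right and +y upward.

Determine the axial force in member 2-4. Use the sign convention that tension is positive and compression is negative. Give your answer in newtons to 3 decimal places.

88.025

N=5 nodes, M=7 members, R=3 reactions → 2N=10, M+R=10
member 0 (0-1): L=8.6694, (cx,cy)=(0.2549,0.9670)
member 1 (0-2): L=4.5070, (cx,cy)=(1.0000,0.0000)
member 2 (1-2): L=8.6920, (cx,cy)=(0.2643,-0.9644)
member 3 (1-3): L=4.5981, (cx,cy)=(0.9554,-0.2953)
member 4 (2-3): L=7.3310, (cx,cy)=(0.2859,0.9583)
member 5 (2-4): L=4.3930, (cx,cy)=(1.0000,0.0000)
member 6 (3-4): L=7.3910, (cx,cy)=(0.3108,-0.9505)
solve A·x = −loads:
  F[0-1] = -43.9504 N (compression)
  F[0-2] = +59.2838 N (tension)
  F[1-2] = +52.0662 N (tension)
  F[1-3] = -26.1287 N (compression)
  F[2-3] = -52.4027 N (compression)
  F[2-4] = +88.0255 N (tension)
  F[3-4] = -283.2373 N (compression)
  Rx@0 = -48.0800 N
  Ry@0 = +42.4984 N
  Ry@4 = +269.2116 N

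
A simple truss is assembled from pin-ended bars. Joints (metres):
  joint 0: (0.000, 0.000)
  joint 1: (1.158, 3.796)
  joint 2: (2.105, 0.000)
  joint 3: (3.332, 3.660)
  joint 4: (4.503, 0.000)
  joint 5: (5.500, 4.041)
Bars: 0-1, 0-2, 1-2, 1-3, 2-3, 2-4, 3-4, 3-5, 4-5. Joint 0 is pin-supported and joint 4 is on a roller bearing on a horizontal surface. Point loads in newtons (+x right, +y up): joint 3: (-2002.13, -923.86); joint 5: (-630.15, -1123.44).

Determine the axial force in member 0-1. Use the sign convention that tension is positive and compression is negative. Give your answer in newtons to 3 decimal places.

N=6 nodes, M=9 members, R=3 reactions → 2N=12, M+R=12
member 0 (0-1): L=3.9687, (cx,cy)=(0.2918,0.9565)
member 1 (0-2): L=2.1050, (cx,cy)=(1.0000,0.0000)
member 2 (1-2): L=3.9123, (cx,cy)=(0.2421,-0.9703)
member 3 (1-3): L=2.1782, (cx,cy)=(0.9980,-0.0624)
member 4 (2-3): L=3.8602, (cx,cy)=(0.3179,0.9481)
member 5 (2-4): L=2.3980, (cx,cy)=(1.0000,0.0000)
member 6 (3-4): L=3.8428, (cx,cy)=(0.3047,-0.9524)
member 7 (3-5): L=2.2012, (cx,cy)=(0.9849,0.1731)
member 8 (4-5): L=4.1622, (cx,cy)=(0.2395,0.9709)
solve A·x = −loads:
  F[0-1] = -2283.6984 N (compression)
  F[0-2] = -1965.9352 N (compression)
  F[1-2] = +2330.6036 N (tension)
  F[1-3] = -1232.8832 N (compression)
  F[2-3] = -2384.9882 N (compression)
  F[2-4] = -643.7114 N (compression)
  F[3-4] = +1255.3239 N (tension)
  F[3-5] = -374.6259 N (compression)
  F[4-5] = -1090.3408 N (compression)
  Rx@0 = +2632.2800 N
  Ry@0 = +2184.3221 N
  Ry@4 = -137.0221 N

-2283.698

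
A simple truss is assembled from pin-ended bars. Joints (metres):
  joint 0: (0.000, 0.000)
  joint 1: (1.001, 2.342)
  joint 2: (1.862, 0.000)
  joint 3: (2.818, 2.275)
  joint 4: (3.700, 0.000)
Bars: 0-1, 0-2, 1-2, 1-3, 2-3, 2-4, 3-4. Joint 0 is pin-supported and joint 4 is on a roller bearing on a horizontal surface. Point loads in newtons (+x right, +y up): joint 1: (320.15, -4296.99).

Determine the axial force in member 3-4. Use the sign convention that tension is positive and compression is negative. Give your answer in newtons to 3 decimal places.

N=5 nodes, M=7 members, R=3 reactions → 2N=10, M+R=10
member 0 (0-1): L=2.5470, (cx,cy)=(0.3930,0.9195)
member 1 (0-2): L=1.8620, (cx,cy)=(1.0000,0.0000)
member 2 (1-2): L=2.4953, (cx,cy)=(0.3451,-0.9386)
member 3 (1-3): L=1.8182, (cx,cy)=(0.9993,-0.0368)
member 4 (2-3): L=2.4677, (cx,cy)=(0.3874,0.9219)
member 5 (2-4): L=1.8380, (cx,cy)=(1.0000,0.0000)
member 6 (3-4): L=2.4400, (cx,cy)=(0.3615,-0.9324)
solve A·x = −loads:
  F[0-1] = -3188.4031 N (compression)
  F[0-2] = +1573.2523 N (tension)
  F[1-2] = -1411.8181 N (compression)
  F[1-3] = -1086.8351 N (compression)
  F[2-3] = +1437.3507 N (tension)
  F[2-4] = +529.2606 N (tension)
  F[3-4] = -1464.1614 N (compression)
  Rx@0 = -320.1500 N
  Ry@0 = +2931.8337 N
  Ry@4 = +1365.1563 N

-1464.161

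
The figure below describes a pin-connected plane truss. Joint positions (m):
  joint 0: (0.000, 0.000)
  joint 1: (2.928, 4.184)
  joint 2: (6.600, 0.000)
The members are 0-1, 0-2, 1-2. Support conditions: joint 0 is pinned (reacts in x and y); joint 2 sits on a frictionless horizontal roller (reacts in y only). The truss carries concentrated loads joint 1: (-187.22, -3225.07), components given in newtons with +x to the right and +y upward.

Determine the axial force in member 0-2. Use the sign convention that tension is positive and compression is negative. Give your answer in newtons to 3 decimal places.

N=3 nodes, M=3 members, R=3 reactions → 2N=6, M+R=6
member 0 (0-1): L=5.1068, (cx,cy)=(0.5734,0.8193)
member 1 (0-2): L=6.6000, (cx,cy)=(1.0000,0.0000)
member 2 (1-2): L=5.5668, (cx,cy)=(0.6596,-0.7516)
solve A·x = −loads:
  F[0-1] = -2334.9017 N (compression)
  F[0-2] = +1151.5127 N (tension)
  F[1-2] = -1745.7133 N (compression)
  Rx@0 = +187.2200 N
  Ry@0 = +1912.9978 N
  Ry@2 = +1312.0722 N

1151.513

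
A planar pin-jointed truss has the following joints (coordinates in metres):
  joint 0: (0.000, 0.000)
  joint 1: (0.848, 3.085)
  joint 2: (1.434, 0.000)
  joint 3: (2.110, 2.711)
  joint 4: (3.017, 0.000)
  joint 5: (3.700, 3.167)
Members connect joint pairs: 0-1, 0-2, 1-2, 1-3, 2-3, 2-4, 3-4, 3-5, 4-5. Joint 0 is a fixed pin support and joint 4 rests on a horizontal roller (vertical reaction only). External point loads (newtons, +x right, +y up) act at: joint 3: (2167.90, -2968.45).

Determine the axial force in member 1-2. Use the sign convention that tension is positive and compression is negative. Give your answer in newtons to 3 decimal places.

-1231.337

N=6 nodes, M=9 members, R=3 reactions → 2N=12, M+R=12
member 0 (0-1): L=3.1994, (cx,cy)=(0.2650,0.9642)
member 1 (0-2): L=1.4340, (cx,cy)=(1.0000,0.0000)
member 2 (1-2): L=3.1402, (cx,cy)=(0.1866,-0.9824)
member 3 (1-3): L=1.3163, (cx,cy)=(0.9588,-0.2841)
member 4 (2-3): L=2.7940, (cx,cy)=(0.2419,0.9703)
member 5 (2-4): L=1.5830, (cx,cy)=(1.0000,0.0000)
member 6 (3-4): L=2.8587, (cx,cy)=(0.3173,-0.9483)
member 7 (3-5): L=1.6541, (cx,cy)=(0.9612,0.2757)
member 8 (4-5): L=3.2398, (cx,cy)=(0.2108,0.9775)
solve A·x = −loads:
  F[0-1] = +1094.7698 N (tension)
  F[0-2] = +1877.7340 N (tension)
  F[1-2] = -1231.3366 N (compression)
  F[1-3] = +542.3036 N (tension)
  F[2-3] = +1246.7472 N (tension)
  F[2-4] = +1346.3031 N (tension)
  F[3-4] = -4243.3050 N (compression)
  F[3-5] = -0.0000 N (tension)
  F[4-5] = -0.0000 N (tension)
  Rx@0 = -2167.9000 N
  Ry@0 = -1055.6158 N
  Ry@4 = +4024.0658 N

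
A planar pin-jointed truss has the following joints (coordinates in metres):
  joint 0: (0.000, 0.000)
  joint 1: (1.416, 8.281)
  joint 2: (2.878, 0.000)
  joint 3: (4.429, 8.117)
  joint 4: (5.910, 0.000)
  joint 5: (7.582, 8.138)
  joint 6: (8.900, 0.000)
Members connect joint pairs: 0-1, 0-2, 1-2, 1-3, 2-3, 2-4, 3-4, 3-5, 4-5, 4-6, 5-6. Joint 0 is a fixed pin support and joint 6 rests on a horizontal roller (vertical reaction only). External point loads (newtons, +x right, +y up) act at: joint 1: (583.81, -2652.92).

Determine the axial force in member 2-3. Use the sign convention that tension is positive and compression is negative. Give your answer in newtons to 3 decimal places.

943.475

N=7 nodes, M=11 members, R=3 reactions → 2N=14, M+R=14
member 0 (0-1): L=8.4012, (cx,cy)=(0.1685,0.9857)
member 1 (0-2): L=2.8780, (cx,cy)=(1.0000,0.0000)
member 2 (1-2): L=8.4091, (cx,cy)=(0.1739,-0.9848)
member 3 (1-3): L=3.0175, (cx,cy)=(0.9985,-0.0544)
member 4 (2-3): L=8.2639, (cx,cy)=(0.1877,0.9822)
member 5 (2-4): L=3.0320, (cx,cy)=(1.0000,0.0000)
member 6 (3-4): L=8.2510, (cx,cy)=(0.1795,-0.9838)
member 7 (3-5): L=3.1531, (cx,cy)=(1.0000,0.0067)
member 8 (4-5): L=8.3080, (cx,cy)=(0.2013,0.9795)
member 9 (4-6): L=2.9900, (cx,cy)=(1.0000,0.0000)
member 10 (5-6): L=8.2440, (cx,cy)=(0.1599,-0.9871)
solve A·x = −loads:
  F[0-1] = -1712.1262 N (compression)
  F[0-2] = +872.3846 N (tension)
  F[1-2] = -941.0407 N (compression)
  F[1-3] = -709.8245 N (compression)
  F[2-3] = +943.4752 N (tension)
  F[2-4] = +531.6994 N (tension)
  F[3-4] = -983.6285 N (compression)
  F[3-5] = -355.1525 N (compression)
  F[4-5] = +987.8659 N (tension)
  F[4-6] = +156.3345 N (tension)
  F[5-6] = -977.8660 N (compression)
  Rx@0 = -583.8100 N
  Ry@0 = +1687.6318 N
  Ry@6 = +965.2882 N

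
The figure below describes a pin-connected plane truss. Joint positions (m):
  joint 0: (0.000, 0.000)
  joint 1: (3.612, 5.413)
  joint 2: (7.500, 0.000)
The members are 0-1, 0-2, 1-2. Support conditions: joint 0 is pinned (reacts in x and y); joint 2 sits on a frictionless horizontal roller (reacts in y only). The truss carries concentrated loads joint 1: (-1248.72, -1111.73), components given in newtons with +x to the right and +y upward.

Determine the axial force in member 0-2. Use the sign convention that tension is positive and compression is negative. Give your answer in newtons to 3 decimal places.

-262.768

N=3 nodes, M=3 members, R=3 reactions → 2N=6, M+R=6
member 0 (0-1): L=6.5075, (cx,cy)=(0.5551,0.8318)
member 1 (0-2): L=7.5000, (cx,cy)=(1.0000,0.0000)
member 2 (1-2): L=6.6646, (cx,cy)=(0.5834,-0.8122)
solve A·x = −loads:
  F[0-1] = -1776.3154 N (compression)
  F[0-2] = -262.7677 N (compression)
  F[1-2] = +450.4233 N (tension)
  Rx@0 = +1248.7200 N
  Ry@0 = +1477.5637 N
  Ry@2 = -365.8337 N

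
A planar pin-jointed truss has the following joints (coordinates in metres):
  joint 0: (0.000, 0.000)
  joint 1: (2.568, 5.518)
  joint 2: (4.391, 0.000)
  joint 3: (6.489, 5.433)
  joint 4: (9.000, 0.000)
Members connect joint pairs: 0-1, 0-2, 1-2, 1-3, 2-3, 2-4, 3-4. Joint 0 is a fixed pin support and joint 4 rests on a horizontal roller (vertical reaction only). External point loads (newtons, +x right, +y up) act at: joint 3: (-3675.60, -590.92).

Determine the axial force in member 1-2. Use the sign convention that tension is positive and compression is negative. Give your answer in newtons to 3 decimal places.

2554.041

N=5 nodes, M=7 members, R=3 reactions → 2N=10, M+R=10
member 0 (0-1): L=6.0863, (cx,cy)=(0.4219,0.9066)
member 1 (0-2): L=4.3910, (cx,cy)=(1.0000,0.0000)
member 2 (1-2): L=5.8113, (cx,cy)=(0.3137,-0.9495)
member 3 (1-3): L=3.9219, (cx,cy)=(0.9998,-0.0217)
member 4 (2-3): L=5.8240, (cx,cy)=(0.3602,0.9329)
member 5 (2-4): L=4.6090, (cx,cy)=(1.0000,0.0000)
member 6 (3-4): L=5.9852, (cx,cy)=(0.4195,-0.9077)
solve A·x = −loads:
  F[0-1] = -2629.1985 N (compression)
  F[0-2] = -2566.2576 N (compression)
  F[1-2] = +2554.0408 N (tension)
  F[1-3] = -1910.9865 N (compression)
  F[2-3] = -2599.6554 N (compression)
  F[2-4] = -828.5810 N (compression)
  F[3-4] = +1974.9988 N (tension)
  Rx@0 = +3675.6000 N
  Ry@0 = +2383.7039 N
  Ry@4 = -1792.7839 N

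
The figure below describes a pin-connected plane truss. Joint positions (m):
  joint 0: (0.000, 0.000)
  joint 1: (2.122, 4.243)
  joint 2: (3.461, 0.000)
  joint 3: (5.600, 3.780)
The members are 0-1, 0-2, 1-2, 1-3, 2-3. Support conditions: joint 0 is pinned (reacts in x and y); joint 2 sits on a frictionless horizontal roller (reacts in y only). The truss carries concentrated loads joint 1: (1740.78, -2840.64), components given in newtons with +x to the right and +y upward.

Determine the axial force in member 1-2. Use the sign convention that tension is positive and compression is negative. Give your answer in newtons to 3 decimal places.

-4064.162

N=4 nodes, M=5 members, R=3 reactions → 2N=8, M+R=8
member 0 (0-1): L=4.7440, (cx,cy)=(0.4473,0.8944)
member 1 (0-2): L=3.4610, (cx,cy)=(1.0000,0.0000)
member 2 (1-2): L=4.4493, (cx,cy)=(0.3009,-0.9536)
member 3 (1-3): L=3.5087, (cx,cy)=(0.9913,-0.1320)
member 4 (2-3): L=4.3432, (cx,cy)=(0.4925,0.8703)
solve A·x = −loads:
  F[0-1] = +1157.3417 N (tension)
  F[0-2] = +1223.1035 N (tension)
  F[1-2] = -4064.1620 N (compression)
  F[1-3] = +0.0000 N (tension)
  F[2-3] = -0.0000 N (compression)
  Rx@0 = -1740.7800 N
  Ry@0 = -1035.1091 N
  Ry@2 = +3875.7491 N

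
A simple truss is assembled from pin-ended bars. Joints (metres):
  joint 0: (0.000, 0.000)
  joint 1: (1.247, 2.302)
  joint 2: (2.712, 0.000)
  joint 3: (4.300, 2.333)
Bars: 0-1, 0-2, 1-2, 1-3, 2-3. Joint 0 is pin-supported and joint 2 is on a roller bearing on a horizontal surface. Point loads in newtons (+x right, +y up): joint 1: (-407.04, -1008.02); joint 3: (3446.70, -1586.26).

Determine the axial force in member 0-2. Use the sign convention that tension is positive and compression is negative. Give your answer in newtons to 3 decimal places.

1412.479

N=4 nodes, M=5 members, R=3 reactions → 2N=8, M+R=8
member 0 (0-1): L=2.6181, (cx,cy)=(0.4763,0.8793)
member 1 (0-2): L=2.7120, (cx,cy)=(1.0000,0.0000)
member 2 (1-2): L=2.7286, (cx,cy)=(0.5369,-0.8436)
member 3 (1-3): L=3.0532, (cx,cy)=(0.9999,0.0102)
member 4 (2-3): L=2.8222, (cx,cy)=(0.5627,0.8267)
solve A·x = −loads:
  F[0-1] = +3416.2392 N (tension)
  F[0-2] = +1412.4787 N (tension)
  F[1-2] = -4700.5064 N (compression)
  F[1-3] = +4558.1544 N (tension)
  F[2-3] = -1974.8413 N (compression)
  Rx@0 = -3039.6600 N
  Ry@0 = -3003.8262 N
  Ry@2 = +5598.1062 N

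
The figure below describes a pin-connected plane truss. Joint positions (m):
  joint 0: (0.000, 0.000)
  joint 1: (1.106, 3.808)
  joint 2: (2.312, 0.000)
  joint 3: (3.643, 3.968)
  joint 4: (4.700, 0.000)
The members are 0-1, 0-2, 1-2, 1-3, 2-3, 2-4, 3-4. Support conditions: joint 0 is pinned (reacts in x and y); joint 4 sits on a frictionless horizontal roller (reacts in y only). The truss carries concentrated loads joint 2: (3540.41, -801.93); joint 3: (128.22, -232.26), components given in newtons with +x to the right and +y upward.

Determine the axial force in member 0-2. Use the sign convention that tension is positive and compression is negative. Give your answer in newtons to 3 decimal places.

N=5 nodes, M=7 members, R=3 reactions → 2N=10, M+R=10
member 0 (0-1): L=3.9654, (cx,cy)=(0.2789,0.9603)
member 1 (0-2): L=2.3120, (cx,cy)=(1.0000,0.0000)
member 2 (1-2): L=3.9944, (cx,cy)=(0.3019,-0.9533)
member 3 (1-3): L=2.5420, (cx,cy)=(0.9980,0.0629)
member 4 (2-3): L=4.1853, (cx,cy)=(0.3180,0.9481)
member 5 (2-4): L=2.3880, (cx,cy)=(1.0000,0.0000)
member 6 (3-4): L=4.1064, (cx,cy)=(0.2574,-0.9663)
solve A·x = −loads:
  F[0-1] = -365.9547 N (compression)
  F[0-2] = +3770.7003 N (tension)
  F[1-2] = +354.7965 N (tension)
  F[1-3] = -209.6068 N (compression)
  F[2-3] = +489.0820 N (tension)
  F[2-4] = +181.8738 N (tension)
  F[3-4] = -706.5667 N (compression)
  Rx@0 = -3668.6300 N
  Ry@0 = +351.4321 N
  Ry@4 = +682.7579 N

3770.700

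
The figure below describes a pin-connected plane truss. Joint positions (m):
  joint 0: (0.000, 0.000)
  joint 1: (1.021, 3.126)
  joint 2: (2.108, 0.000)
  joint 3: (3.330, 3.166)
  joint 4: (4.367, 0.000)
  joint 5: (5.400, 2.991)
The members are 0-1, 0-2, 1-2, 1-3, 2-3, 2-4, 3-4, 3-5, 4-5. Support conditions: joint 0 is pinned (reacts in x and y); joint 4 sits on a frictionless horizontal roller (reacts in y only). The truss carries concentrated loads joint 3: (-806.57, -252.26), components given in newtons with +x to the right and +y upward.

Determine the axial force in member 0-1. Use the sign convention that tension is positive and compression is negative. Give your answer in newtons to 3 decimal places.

N=6 nodes, M=9 members, R=3 reactions → 2N=12, M+R=12
member 0 (0-1): L=3.2885, (cx,cy)=(0.3105,0.9506)
member 1 (0-2): L=2.1080, (cx,cy)=(1.0000,0.0000)
member 2 (1-2): L=3.3096, (cx,cy)=(0.3284,-0.9445)
member 3 (1-3): L=2.3093, (cx,cy)=(0.9998,0.0173)
member 4 (2-3): L=3.3936, (cx,cy)=(0.3601,0.9329)
member 5 (2-4): L=2.2590, (cx,cy)=(1.0000,0.0000)
member 6 (3-4): L=3.3315, (cx,cy)=(0.3113,-0.9503)
member 7 (3-5): L=2.0774, (cx,cy)=(0.9964,-0.0842)
member 8 (4-5): L=3.1644, (cx,cy)=(0.3264,0.9452)
solve A·x = −loads:
  F[0-1] = -678.1656 N (compression)
  F[0-2] = -596.0168 N (compression)
  F[1-2] = +674.5886 N (tension)
  F[1-3] = -432.1790 N (compression)
  F[2-3] = -682.9806 N (compression)
  F[2-4] = -128.5250 N (compression)
  F[3-4] = +412.9043 N (tension)
  F[3-5] = +0.0000 N (tension)
  F[4-5] = -0.0000 N (compression)
  Rx@0 = +806.5700 N
  Ry@0 = +644.6518 N
  Ry@4 = -392.3918 N

-678.166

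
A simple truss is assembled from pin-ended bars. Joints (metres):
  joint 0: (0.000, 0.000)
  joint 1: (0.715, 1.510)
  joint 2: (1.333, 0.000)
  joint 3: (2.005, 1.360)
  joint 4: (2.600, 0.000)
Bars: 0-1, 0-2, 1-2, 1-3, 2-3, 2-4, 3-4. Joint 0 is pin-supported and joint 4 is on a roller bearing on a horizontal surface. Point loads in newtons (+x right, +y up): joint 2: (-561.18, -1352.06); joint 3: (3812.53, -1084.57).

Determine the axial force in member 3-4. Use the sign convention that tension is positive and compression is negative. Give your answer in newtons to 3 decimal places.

N=5 nodes, M=7 members, R=3 reactions → 2N=10, M+R=10
member 0 (0-1): L=1.6707, (cx,cy)=(0.4280,0.9038)
member 1 (0-2): L=1.3330, (cx,cy)=(1.0000,0.0000)
member 2 (1-2): L=1.6316, (cx,cy)=(0.3788,-0.9255)
member 3 (1-3): L=1.2987, (cx,cy)=(0.9933,-0.1155)
member 4 (2-3): L=1.5170, (cx,cy)=(0.4430,0.8965)
member 5 (2-4): L=1.2670, (cx,cy)=(1.0000,0.0000)
member 6 (3-4): L=1.4845, (cx,cy)=(0.4008,-0.9162)
solve A·x = −loads:
  F[0-1] = +1202.8978 N (tension)
  F[0-2] = +2736.5606 N (tension)
  F[1-2] = -1301.3146 N (compression)
  F[1-3] = +1014.4857 N (tension)
  F[2-3] = +2851.4616 N (tension)
  F[2-4] = +1541.6658 N (tension)
  F[3-4] = -3846.2908 N (compression)
  Rx@0 = -3251.3500 N
  Ry@0 = -1087.1775 N
  Ry@4 = +3523.8075 N

-3846.291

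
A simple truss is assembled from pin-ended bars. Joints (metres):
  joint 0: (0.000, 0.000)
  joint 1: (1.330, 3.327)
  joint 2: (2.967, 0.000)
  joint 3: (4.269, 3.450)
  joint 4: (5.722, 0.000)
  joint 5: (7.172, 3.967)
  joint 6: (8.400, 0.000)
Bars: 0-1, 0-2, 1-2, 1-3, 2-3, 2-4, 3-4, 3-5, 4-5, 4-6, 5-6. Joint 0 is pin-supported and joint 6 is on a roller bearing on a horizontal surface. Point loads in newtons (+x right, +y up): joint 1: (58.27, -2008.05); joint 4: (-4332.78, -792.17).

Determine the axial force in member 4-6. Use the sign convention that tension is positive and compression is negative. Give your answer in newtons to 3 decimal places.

N=7 nodes, M=11 members, R=3 reactions → 2N=14, M+R=14
member 0 (0-1): L=3.5830, (cx,cy)=(0.3712,0.9286)
member 1 (0-2): L=2.9670, (cx,cy)=(1.0000,0.0000)
member 2 (1-2): L=3.7079, (cx,cy)=(0.4415,-0.8973)
member 3 (1-3): L=2.9416, (cx,cy)=(0.9991,0.0418)
member 4 (2-3): L=3.6875, (cx,cy)=(0.3531,0.9356)
member 5 (2-4): L=2.7550, (cx,cy)=(1.0000,0.0000)
member 6 (3-4): L=3.7435, (cx,cy)=(0.3881,-0.9216)
member 7 (3-5): L=2.9487, (cx,cy)=(0.9845,0.1753)
member 8 (4-5): L=4.2237, (cx,cy)=(0.3433,0.9392)
member 9 (4-6): L=2.6780, (cx,cy)=(1.0000,0.0000)
member 10 (5-6): L=4.1527, (cx,cy)=(0.2957,-0.9553)
solve A·x = −loads:
  F[0-1] = -2067.2806 N (compression)
  F[0-2] = -3507.1392 N (compression)
  F[1-2] = -134.3419 N (compression)
  F[1-3] = -767.0014 N (compression)
  F[2-3] = +128.8390 N (tension)
  F[2-4] = -3611.9404 N (compression)
  F[3-4] = -218.8746 N (compression)
  F[3-5] = -645.8909 N (compression)
  F[4-5] = +1058.1965 N (tension)
  F[4-6] = +272.6052 N (tension)
  F[5-6] = -921.8669 N (compression)
  Rx@0 = +4274.5100 N
  Ry@0 = +1919.5810 N
  Ry@6 = +880.6390 N

272.605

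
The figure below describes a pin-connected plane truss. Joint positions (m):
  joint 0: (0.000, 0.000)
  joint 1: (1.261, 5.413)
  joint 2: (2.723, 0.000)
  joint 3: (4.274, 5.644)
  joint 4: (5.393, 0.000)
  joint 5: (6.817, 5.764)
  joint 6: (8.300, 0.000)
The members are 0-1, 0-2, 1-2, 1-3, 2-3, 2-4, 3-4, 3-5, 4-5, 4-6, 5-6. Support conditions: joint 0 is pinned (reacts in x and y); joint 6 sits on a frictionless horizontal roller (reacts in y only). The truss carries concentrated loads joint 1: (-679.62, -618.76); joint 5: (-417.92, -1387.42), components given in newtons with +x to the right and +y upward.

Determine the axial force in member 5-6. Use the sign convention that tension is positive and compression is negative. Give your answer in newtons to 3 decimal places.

-516.362

N=7 nodes, M=11 members, R=3 reactions → 2N=14, M+R=14
member 0 (0-1): L=5.5579, (cx,cy)=(0.2269,0.9739)
member 1 (0-2): L=2.7230, (cx,cy)=(1.0000,0.0000)
member 2 (1-2): L=5.6070, (cx,cy)=(0.2607,-0.9654)
member 3 (1-3): L=3.0218, (cx,cy)=(0.9971,0.0764)
member 4 (2-3): L=5.8532, (cx,cy)=(0.2650,0.9643)
member 5 (2-4): L=2.6700, (cx,cy)=(1.0000,0.0000)
member 6 (3-4): L=5.7539, (cx,cy)=(0.1945,-0.9809)
member 7 (3-5): L=2.5458, (cx,cy)=(0.9989,0.0471)
member 8 (4-5): L=5.9373, (cx,cy)=(0.2398,0.9708)
member 9 (4-6): L=2.9070, (cx,cy)=(1.0000,0.0000)
member 10 (5-6): L=5.9517, (cx,cy)=(0.2492,-0.9685)
solve A·x = −loads:
  F[0-1] = -1546.4325 N (compression)
  F[0-2] = -746.6813 N (compression)
  F[1-2] = +926.0727 N (tension)
  F[1-3] = +87.5465 N (tension)
  F[2-3] = -927.1806 N (compression)
  F[2-4] = -259.5244 N (compression)
  F[3-4] = +888.6825 N (tension)
  F[3-5] = -331.5935 N (compression)
  F[4-5] = -897.9229 N (compression)
  F[4-6] = +128.6627 N (tension)
  F[5-6] = -516.3616 N (compression)
  Rx@0 = +1097.5400 N
  Ry@0 = +1506.1048 N
  Ry@6 = +500.0752 N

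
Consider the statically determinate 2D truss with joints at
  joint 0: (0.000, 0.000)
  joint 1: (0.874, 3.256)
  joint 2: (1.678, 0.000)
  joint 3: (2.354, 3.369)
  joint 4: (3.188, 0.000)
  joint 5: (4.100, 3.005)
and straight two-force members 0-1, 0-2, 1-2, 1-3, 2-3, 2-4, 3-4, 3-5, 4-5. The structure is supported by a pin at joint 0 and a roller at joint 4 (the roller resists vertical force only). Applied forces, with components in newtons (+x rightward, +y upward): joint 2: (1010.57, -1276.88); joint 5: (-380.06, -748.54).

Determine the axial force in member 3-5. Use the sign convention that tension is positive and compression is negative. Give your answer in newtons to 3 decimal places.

N=6 nodes, M=9 members, R=3 reactions → 2N=12, M+R=12
member 0 (0-1): L=3.3713, (cx,cy)=(0.2593,0.9658)
member 1 (0-2): L=1.6780, (cx,cy)=(1.0000,0.0000)
member 2 (1-2): L=3.3538, (cx,cy)=(0.2397,-0.9708)
member 3 (1-3): L=1.4843, (cx,cy)=(0.9971,0.0761)
member 4 (2-3): L=3.4362, (cx,cy)=(0.1967,0.9805)
member 5 (2-4): L=1.5100, (cx,cy)=(1.0000,0.0000)
member 6 (3-4): L=3.4707, (cx,cy)=(0.2403,-0.9707)
member 7 (3-5): L=1.7835, (cx,cy)=(0.9790,-0.2041)
member 8 (4-5): L=3.1403, (cx,cy)=(0.2904,0.9569)
solve A·x = −loads:
  F[0-1] = -775.4135 N (compression)
  F[0-2] = +831.5360 N (tension)
  F[1-2] = +741.6049 N (tension)
  F[1-3] = -379.9122 N (compression)
  F[2-3] = +568.0005 N (tension)
  F[2-4] = -112.9940 N (compression)
  F[3-4] = -513.0342 N (compression)
  F[3-5] = -146.8764 N (compression)
  F[4-5] = -813.5802 N (compression)
  Rx@0 = -630.5100 N
  Ry@0 = +748.9023 N
  Ry@4 = +1276.5177 N

-146.876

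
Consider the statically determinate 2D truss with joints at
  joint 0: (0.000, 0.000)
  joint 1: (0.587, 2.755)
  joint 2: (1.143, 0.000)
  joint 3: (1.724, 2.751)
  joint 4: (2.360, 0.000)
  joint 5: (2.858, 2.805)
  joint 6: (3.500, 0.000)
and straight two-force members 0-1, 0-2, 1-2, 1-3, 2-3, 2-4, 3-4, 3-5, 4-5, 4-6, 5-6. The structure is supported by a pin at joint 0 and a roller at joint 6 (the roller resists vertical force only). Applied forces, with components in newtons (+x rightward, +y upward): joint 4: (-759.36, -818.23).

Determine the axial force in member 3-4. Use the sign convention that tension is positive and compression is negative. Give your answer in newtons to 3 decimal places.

262.486

N=7 nodes, M=11 members, R=3 reactions → 2N=14, M+R=14
member 0 (0-1): L=2.8168, (cx,cy)=(0.2084,0.9780)
member 1 (0-2): L=1.1430, (cx,cy)=(1.0000,0.0000)
member 2 (1-2): L=2.8105, (cx,cy)=(0.1978,-0.9802)
member 3 (1-3): L=1.1370, (cx,cy)=(1.0000,-0.0035)
member 4 (2-3): L=2.8117, (cx,cy)=(0.2066,0.9784)
member 5 (2-4): L=1.2170, (cx,cy)=(1.0000,0.0000)
member 6 (3-4): L=2.8236, (cx,cy)=(0.2252,-0.9743)
member 7 (3-5): L=1.1353, (cx,cy)=(0.9989,0.0476)
member 8 (4-5): L=2.8489, (cx,cy)=(0.1748,0.9846)
member 9 (4-6): L=1.1400, (cx,cy)=(1.0000,0.0000)
member 10 (5-6): L=2.8775, (cx,cy)=(0.2231,-0.9748)
solve A·x = −loads:
  F[0-1] = -272.4915 N (compression)
  F[0-2] = -702.5756 N (compression)
  F[1-2] = +272.2795 N (tension)
  F[1-3] = -110.6491 N (compression)
  F[2-3] = -272.7859 N (compression)
  F[2-4] = -592.3437 N (compression)
  F[3-4] = +262.4861 N (tension)
  F[3-5] = -226.3969 N (compression)
  F[4-5] = +571.2856 N (tension)
  F[4-6] = +126.2762 N (tension)
  F[5-6] = -565.9872 N (compression)
  Rx@0 = +759.3600 N
  Ry@0 = +266.5092 N
  Ry@6 = +551.7208 N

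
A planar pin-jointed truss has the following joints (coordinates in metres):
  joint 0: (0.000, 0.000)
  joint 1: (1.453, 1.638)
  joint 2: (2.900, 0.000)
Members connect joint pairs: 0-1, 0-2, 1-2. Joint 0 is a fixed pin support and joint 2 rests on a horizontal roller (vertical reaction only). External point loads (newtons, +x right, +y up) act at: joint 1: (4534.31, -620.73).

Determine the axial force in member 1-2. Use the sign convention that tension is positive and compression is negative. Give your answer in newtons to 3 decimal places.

N=3 nodes, M=3 members, R=3 reactions → 2N=6, M+R=6
member 0 (0-1): L=2.1896, (cx,cy)=(0.6636,0.7481)
member 1 (0-2): L=2.9000, (cx,cy)=(1.0000,0.0000)
member 2 (1-2): L=2.1856, (cx,cy)=(0.6621,-0.7495)
solve A·x = −loads:
  F[0-1] = +3009.5078 N (tension)
  F[0-2] = +2537.2063 N (tension)
  F[1-2] = -3832.2884 N (compression)
  Rx@0 = -4534.3100 N
  Ry@0 = -2251.3805 N
  Ry@2 = +2872.1105 N

-3832.288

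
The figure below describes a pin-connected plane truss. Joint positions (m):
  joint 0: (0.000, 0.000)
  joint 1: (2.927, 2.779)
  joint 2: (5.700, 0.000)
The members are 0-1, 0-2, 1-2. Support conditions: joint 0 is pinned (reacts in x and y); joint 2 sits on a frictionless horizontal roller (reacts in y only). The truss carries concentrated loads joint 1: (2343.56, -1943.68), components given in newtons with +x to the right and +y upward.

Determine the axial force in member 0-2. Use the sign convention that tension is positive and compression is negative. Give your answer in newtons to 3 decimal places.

2136.063

N=3 nodes, M=3 members, R=3 reactions → 2N=6, M+R=6
member 0 (0-1): L=4.0361, (cx,cy)=(0.7252,0.6885)
member 1 (0-2): L=5.7000, (cx,cy)=(1.0000,0.0000)
member 2 (1-2): L=3.9259, (cx,cy)=(0.7063,-0.7079)
solve A·x = −loads:
  F[0-1] = +286.1222 N (tension)
  F[0-2] = +2136.0632 N (tension)
  F[1-2] = -3024.1194 N (compression)
  Rx@0 = -2343.5600 N
  Ry@0 = -197.0050 N
  Ry@2 = +2140.6850 N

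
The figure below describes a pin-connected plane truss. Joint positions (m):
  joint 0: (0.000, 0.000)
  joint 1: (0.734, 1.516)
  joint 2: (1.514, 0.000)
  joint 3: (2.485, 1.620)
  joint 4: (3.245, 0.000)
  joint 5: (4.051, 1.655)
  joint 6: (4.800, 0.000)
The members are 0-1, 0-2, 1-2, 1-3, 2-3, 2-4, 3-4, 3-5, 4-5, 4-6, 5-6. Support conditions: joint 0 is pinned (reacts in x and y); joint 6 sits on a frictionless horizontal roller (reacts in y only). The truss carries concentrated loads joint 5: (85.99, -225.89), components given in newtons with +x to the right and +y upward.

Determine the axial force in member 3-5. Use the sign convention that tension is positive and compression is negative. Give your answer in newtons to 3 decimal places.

N=7 nodes, M=11 members, R=3 reactions → 2N=14, M+R=14
member 0 (0-1): L=1.6843, (cx,cy)=(0.4358,0.9001)
member 1 (0-2): L=1.5140, (cx,cy)=(1.0000,0.0000)
member 2 (1-2): L=1.7049, (cx,cy)=(0.4575,-0.8892)
member 3 (1-3): L=1.7541, (cx,cy)=(0.9982,0.0593)
member 4 (2-3): L=1.8887, (cx,cy)=(0.5141,0.8577)
member 5 (2-4): L=1.7310, (cx,cy)=(1.0000,0.0000)
member 6 (3-4): L=1.7894, (cx,cy)=(0.4247,-0.9053)
member 7 (3-5): L=1.5664, (cx,cy)=(0.9998,0.0223)
member 8 (4-5): L=1.8408, (cx,cy)=(0.4378,0.8991)
member 9 (4-6): L=1.5550, (cx,cy)=(1.0000,0.0000)
member 10 (5-6): L=1.8166, (cx,cy)=(0.4123,-0.9110)
solve A·x = −loads:
  F[0-1] = -6.2214 N (compression)
  F[0-2] = +88.7012 N (tension)
  F[1-2] = +5.9349 N (tension)
  F[1-3] = -5.4360 N (compression)
  F[2-3] = -6.1527 N (compression)
  F[2-4] = +94.5795 N (tension)
  F[3-4] = +5.9112 N (tension)
  F[3-5] = -11.1029 N (compression)
  F[4-5] = -5.9524 N (compression)
  F[4-6] = +99.6964 N (tension)
  F[5-6] = -241.8000 N (compression)
  Rx@0 = -85.9900 N
  Ry@0 = +5.5996 N
  Ry@6 = +220.2904 N

-11.103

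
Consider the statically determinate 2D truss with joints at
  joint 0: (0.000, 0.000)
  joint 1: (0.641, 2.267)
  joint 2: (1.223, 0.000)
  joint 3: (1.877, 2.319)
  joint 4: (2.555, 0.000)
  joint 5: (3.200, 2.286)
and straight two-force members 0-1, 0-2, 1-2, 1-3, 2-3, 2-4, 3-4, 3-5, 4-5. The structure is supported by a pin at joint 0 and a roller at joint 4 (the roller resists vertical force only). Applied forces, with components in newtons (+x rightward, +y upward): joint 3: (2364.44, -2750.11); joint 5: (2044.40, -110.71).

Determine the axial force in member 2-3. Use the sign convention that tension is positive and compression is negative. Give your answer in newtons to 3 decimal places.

N=6 nodes, M=9 members, R=3 reactions → 2N=12, M+R=12
member 0 (0-1): L=2.3559, (cx,cy)=(0.2721,0.9623)
member 1 (0-2): L=1.2230, (cx,cy)=(1.0000,0.0000)
member 2 (1-2): L=2.3405, (cx,cy)=(0.2487,-0.9686)
member 3 (1-3): L=1.2371, (cx,cy)=(0.9991,0.0420)
member 4 (2-3): L=2.4095, (cx,cy)=(0.2714,0.9625)
member 5 (2-4): L=1.3320, (cx,cy)=(1.0000,0.0000)
member 6 (3-4): L=2.4161, (cx,cy)=(0.2806,-0.9598)
member 7 (3-5): L=1.3234, (cx,cy)=(0.9997,-0.0249)
member 8 (4-5): L=2.3753, (cx,cy)=(0.2716,0.9624)
solve A·x = −loads:
  F[0-1] = +3401.7087 N (tension)
  F[0-2] = +3483.2855 N (tension)
  F[1-2] = -3303.6399 N (compression)
  F[1-3] = +1748.5935 N (tension)
  F[2-3] = +3324.6880 N (tension)
  F[2-4] = +1759.3699 N (tension)
  F[3-4] = -6329.2083 N (compression)
  F[3-5] = +2061.7723 N (tension)
  F[4-5] = -61.6137 N (compression)
  Rx@0 = -4408.8400 N
  Ry@0 = -3273.3730 N
  Ry@4 = +6134.1930 N

3324.688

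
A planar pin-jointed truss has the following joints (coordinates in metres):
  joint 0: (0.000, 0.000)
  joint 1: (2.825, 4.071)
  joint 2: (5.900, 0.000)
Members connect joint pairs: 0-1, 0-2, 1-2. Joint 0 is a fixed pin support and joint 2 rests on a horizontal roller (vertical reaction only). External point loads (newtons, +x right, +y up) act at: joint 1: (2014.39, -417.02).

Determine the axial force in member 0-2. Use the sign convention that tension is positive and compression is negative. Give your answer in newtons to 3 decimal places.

N=3 nodes, M=3 members, R=3 reactions → 2N=6, M+R=6
member 0 (0-1): L=4.9552, (cx,cy)=(0.5701,0.8216)
member 1 (0-2): L=5.9000, (cx,cy)=(1.0000,0.0000)
member 2 (1-2): L=5.1018, (cx,cy)=(0.6027,-0.7979)
solve A·x = −loads:
  F[0-1] = +1427.2531 N (tension)
  F[0-2] = +1200.6957 N (tension)
  F[1-2] = -1992.1121 N (compression)
  Rx@0 = -2014.3900 N
  Ry@0 = -1172.5839 N
  Ry@2 = +1589.6039 N

1200.696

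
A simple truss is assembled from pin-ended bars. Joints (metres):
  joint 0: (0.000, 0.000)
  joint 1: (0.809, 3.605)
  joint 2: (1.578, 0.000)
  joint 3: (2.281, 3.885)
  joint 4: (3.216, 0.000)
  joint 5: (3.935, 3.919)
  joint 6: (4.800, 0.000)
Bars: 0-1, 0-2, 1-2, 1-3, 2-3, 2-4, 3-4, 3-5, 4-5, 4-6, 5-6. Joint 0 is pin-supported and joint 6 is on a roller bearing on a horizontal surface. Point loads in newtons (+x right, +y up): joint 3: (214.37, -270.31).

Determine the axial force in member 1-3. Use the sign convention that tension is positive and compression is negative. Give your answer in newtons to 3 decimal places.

13.552

N=7 nodes, M=11 members, R=3 reactions → 2N=14, M+R=14
member 0 (0-1): L=3.6947, (cx,cy)=(0.2190,0.9757)
member 1 (0-2): L=1.5780, (cx,cy)=(1.0000,0.0000)
member 2 (1-2): L=3.6861, (cx,cy)=(0.2086,-0.9780)
member 3 (1-3): L=1.4984, (cx,cy)=(0.9824,0.1869)
member 4 (2-3): L=3.9481, (cx,cy)=(0.1781,0.9840)
member 5 (2-4): L=1.6380, (cx,cy)=(1.0000,0.0000)
member 6 (3-4): L=3.9959, (cx,cy)=(0.2340,-0.9722)
member 7 (3-5): L=1.6543, (cx,cy)=(0.9998,0.0206)
member 8 (4-5): L=3.9844, (cx,cy)=(0.1805,0.9836)
member 9 (4-6): L=1.5840, (cx,cy)=(1.0000,0.0000)
member 10 (5-6): L=4.0133, (cx,cy)=(0.2155,-0.9765)
solve A·x = −loads:
  F[0-1] = +32.4364 N (tension)
  F[0-2] = +207.2676 N (tension)
  F[1-2] = -29.7719 N (compression)
  F[1-3] = +13.5522 N (tension)
  F[2-3] = +29.5897 N (tension)
  F[2-4] = +195.7878 N (tension)
  F[3-4] = -313.1714 N (compression)
  F[3-5] = -122.5352 N (compression)
  F[4-5] = +309.5595 N (tension)
  F[4-6] = +66.6483 N (tension)
  F[5-6] = -309.2271 N (compression)
  Rx@0 = -214.3700 N
  Ry@0 = -31.6493 N
  Ry@6 = +301.9593 N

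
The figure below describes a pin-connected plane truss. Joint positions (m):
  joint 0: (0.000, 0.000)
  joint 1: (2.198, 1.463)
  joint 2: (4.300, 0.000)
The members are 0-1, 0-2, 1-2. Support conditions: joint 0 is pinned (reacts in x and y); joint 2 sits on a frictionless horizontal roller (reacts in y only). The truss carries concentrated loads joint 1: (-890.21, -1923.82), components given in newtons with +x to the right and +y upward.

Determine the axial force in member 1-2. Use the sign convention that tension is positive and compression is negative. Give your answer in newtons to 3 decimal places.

N=3 nodes, M=3 members, R=3 reactions → 2N=6, M+R=6
member 0 (0-1): L=2.6404, (cx,cy)=(0.8325,0.5541)
member 1 (0-2): L=4.3000, (cx,cy)=(1.0000,0.0000)
member 2 (1-2): L=2.5610, (cx,cy)=(0.8208,-0.5713)
solve A·x = −loads:
  F[0-1] = -2243.8903 N (compression)
  F[0-2] = +977.7343 N (tension)
  F[1-2] = -1191.2404 N (compression)
  Rx@0 = +890.2100 N
  Ry@0 = +1243.3132 N
  Ry@2 = +680.5068 N

-1191.240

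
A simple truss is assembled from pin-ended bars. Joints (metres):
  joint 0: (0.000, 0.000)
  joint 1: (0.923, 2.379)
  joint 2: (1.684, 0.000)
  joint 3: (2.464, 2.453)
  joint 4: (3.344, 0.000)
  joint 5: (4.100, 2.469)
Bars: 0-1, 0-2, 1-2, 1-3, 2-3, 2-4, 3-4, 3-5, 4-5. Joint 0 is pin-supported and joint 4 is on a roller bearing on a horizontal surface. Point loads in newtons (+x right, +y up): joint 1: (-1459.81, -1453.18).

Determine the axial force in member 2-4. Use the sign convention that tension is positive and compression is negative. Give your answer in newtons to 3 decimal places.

N=6 nodes, M=9 members, R=3 reactions → 2N=12, M+R=12
member 0 (0-1): L=2.5518, (cx,cy)=(0.3617,0.9323)
member 1 (0-2): L=1.6840, (cx,cy)=(1.0000,0.0000)
member 2 (1-2): L=2.4978, (cx,cy)=(0.3047,-0.9525)
member 3 (1-3): L=1.5428, (cx,cy)=(0.9988,0.0480)
member 4 (2-3): L=2.5740, (cx,cy)=(0.3030,0.9530)
member 5 (2-4): L=1.6600, (cx,cy)=(1.0000,0.0000)
member 6 (3-4): L=2.6061, (cx,cy)=(0.3377,-0.9413)
member 7 (3-5): L=1.6361, (cx,cy)=(1.0000,0.0098)
member 8 (4-5): L=2.5821, (cx,cy)=(0.2928,0.9562)
solve A·x = −loads:
  F[0-1] = -2242.4550 N (compression)
  F[0-2] = -648.6947 N (compression)
  F[1-2] = +691.3459 N (tension)
  F[1-3] = +438.5644 N (tension)
  F[2-3] = -690.9649 N (compression)
  F[2-4] = -228.6784 N (compression)
  F[3-4] = +677.2185 N (tension)
  F[3-5] = -0.0000 N (compression)
  F[4-5] = -0.0000 N (compression)
  Rx@0 = +1459.8100 N
  Ry@0 = +2090.6210 N
  Ry@4 = -637.4410 N

-228.678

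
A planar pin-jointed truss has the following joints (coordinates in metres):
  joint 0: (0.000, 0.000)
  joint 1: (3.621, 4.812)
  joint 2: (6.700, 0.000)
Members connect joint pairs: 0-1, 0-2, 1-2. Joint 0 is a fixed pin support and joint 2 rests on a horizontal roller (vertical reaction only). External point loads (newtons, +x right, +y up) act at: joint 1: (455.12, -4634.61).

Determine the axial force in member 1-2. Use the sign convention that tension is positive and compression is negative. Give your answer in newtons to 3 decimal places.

N=3 nodes, M=3 members, R=3 reactions → 2N=6, M+R=6
member 0 (0-1): L=6.0222, (cx,cy)=(0.6013,0.7990)
member 1 (0-2): L=6.7000, (cx,cy)=(1.0000,0.0000)
member 2 (1-2): L=5.7128, (cx,cy)=(0.5390,-0.8423)
solve A·x = −loads:
  F[0-1] = -2256.4183 N (compression)
  F[0-2] = +1811.8468 N (tension)
  F[1-2] = -3361.6886 N (compression)
  Rx@0 = -455.1200 N
  Ry@0 = +1802.9741 N
  Ry@2 = +2831.6359 N

-3361.689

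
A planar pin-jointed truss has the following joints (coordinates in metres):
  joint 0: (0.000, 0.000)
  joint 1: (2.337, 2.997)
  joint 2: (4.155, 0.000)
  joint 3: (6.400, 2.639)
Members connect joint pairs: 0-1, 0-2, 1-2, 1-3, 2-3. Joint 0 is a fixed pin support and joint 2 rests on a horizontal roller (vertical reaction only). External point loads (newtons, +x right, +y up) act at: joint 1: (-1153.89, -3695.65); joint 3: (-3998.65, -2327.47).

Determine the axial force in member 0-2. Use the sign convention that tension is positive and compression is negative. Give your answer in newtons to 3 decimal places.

N=4 nodes, M=5 members, R=3 reactions → 2N=8, M+R=8
member 0 (0-1): L=3.8005, (cx,cy)=(0.6149,0.7886)
member 1 (0-2): L=4.1550, (cx,cy)=(1.0000,0.0000)
member 2 (1-2): L=3.5053, (cx,cy)=(0.5186,-0.8550)
member 3 (1-3): L=4.0787, (cx,cy)=(0.9961,-0.0878)
member 4 (2-3): L=3.4647, (cx,cy)=(0.6480,0.7617)
solve A·x = −loads:
  F[0-1] = -4731.8184 N (compression)
  F[0-2] = -2242.8322 N (compression)
  F[1-2] = +235.3998 N (tension)
  F[1-3] = -1885.1821 N (compression)
  F[2-3] = -3272.9629 N (compression)
  Rx@0 = +5152.5400 N
  Ry@0 = +3731.4482 N
  Ry@2 = +2291.6718 N

-2242.832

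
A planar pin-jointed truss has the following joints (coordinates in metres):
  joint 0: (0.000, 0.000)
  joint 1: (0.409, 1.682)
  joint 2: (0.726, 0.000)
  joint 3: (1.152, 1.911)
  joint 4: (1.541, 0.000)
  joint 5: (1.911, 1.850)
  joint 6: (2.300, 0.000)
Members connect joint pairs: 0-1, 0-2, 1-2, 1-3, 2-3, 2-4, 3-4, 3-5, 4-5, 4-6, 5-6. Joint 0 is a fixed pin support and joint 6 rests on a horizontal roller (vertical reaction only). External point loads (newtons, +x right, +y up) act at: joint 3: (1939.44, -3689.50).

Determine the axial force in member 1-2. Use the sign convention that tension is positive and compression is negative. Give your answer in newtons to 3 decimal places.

N=7 nodes, M=11 members, R=3 reactions → 2N=14, M+R=14
member 0 (0-1): L=1.7310, (cx,cy)=(0.2363,0.9717)
member 1 (0-2): L=0.7260, (cx,cy)=(1.0000,0.0000)
member 2 (1-2): L=1.7116, (cx,cy)=(0.1852,-0.9827)
member 3 (1-3): L=0.7775, (cx,cy)=(0.9556,0.2945)
member 4 (2-3): L=1.9579, (cx,cy)=(0.2176,0.9760)
member 5 (2-4): L=0.8150, (cx,cy)=(1.0000,0.0000)
member 6 (3-4): L=1.9502, (cx,cy)=(0.1995,-0.9799)
member 7 (3-5): L=0.7614, (cx,cy)=(0.9968,-0.0801)
member 8 (4-5): L=1.8866, (cx,cy)=(0.1961,0.9806)
member 9 (4-6): L=0.7590, (cx,cy)=(1.0000,0.0000)
member 10 (5-6): L=1.8905, (cx,cy)=(0.2058,-0.9786)
solve A·x = −loads:
  F[0-1] = -236.8257 N (compression)
  F[0-2] = +1995.3967 N (tension)
  F[1-2] = +204.7291 N (tension)
  F[1-3] = -98.2312 N (compression)
  F[2-3] = -206.1255 N (compression)
  F[2-4] = +2078.1623 N (tension)
  F[3-4] = -3415.7601 N (compression)
  F[3-5] = -1401.3323 N (compression)
  F[4-5] = +3413.4044 N (tension)
  F[4-6] = +727.4048 N (tension)
  F[5-6] = -3535.0286 N (compression)
  Rx@0 = -1939.4400 N
  Ry@0 = +230.1201 N
  Ry@6 = +3459.3799 N

204.729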